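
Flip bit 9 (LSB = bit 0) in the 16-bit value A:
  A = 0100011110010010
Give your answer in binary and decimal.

Mask = 1 << 9 = 0000001000000000
Bit 9 of A is 1; XOR with the mask flips it to 0.
  0100011110010010
^ 0000001000000000
------------------
  0100010110010010

Answer: 0100010110010010 (17810)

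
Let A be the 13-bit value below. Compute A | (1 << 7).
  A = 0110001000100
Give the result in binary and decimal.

Mask = 1 << 7 = 0000010000000
Bit 7 of A is 0, so OR-ing with the mask flips it to 1.
  0110001000100
| 0000010000000
---------------
  0110011000100

Answer: 0110011000100 (3268)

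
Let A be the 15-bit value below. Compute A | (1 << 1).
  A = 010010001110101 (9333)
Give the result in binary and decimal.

Mask = 1 << 1 = 000000000000010
Bit 1 of A is 0, so OR-ing with the mask flips it to 1.
  010010001110101
| 000000000000010
-----------------
  010010001110111

Answer: 010010001110111 (9335)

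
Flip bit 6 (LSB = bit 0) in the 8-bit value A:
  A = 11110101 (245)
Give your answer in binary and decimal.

Mask = 1 << 6 = 01000000
Bit 6 of A is 1; XOR with the mask flips it to 0.
  11110101
^ 01000000
----------
  10110101

Answer: 10110101 (181)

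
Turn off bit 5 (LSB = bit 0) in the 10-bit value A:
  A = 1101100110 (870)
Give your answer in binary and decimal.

Mask = ~(1 << 5) = 1111011111
Bit 5 of A is 1, so AND-ing with the mask clears it to 0.
  1101100110
& 1111011111
------------
  1101000110

Answer: 1101000110 (838)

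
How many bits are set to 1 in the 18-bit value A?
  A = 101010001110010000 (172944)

101010001110010000
1-bits at positions (from bit 0 = LSB): 4, 7, 8, 9, 13, 15, 17
Count = 7

Answer: 7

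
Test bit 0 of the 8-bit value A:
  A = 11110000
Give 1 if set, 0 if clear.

Bit 0 is the 1st from the right.
  11110000
         ^
That bit is 0.

Answer: 0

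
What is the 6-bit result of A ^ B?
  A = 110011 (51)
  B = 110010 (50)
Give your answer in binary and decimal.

Apply ^ to each column (1 where bits differ):
  110011
^ 110010
--------
  000001

Answer: 000001 (1)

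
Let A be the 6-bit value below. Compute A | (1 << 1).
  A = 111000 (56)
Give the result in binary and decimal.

Mask = 1 << 1 = 000010
Bit 1 of A is 0, so OR-ing with the mask flips it to 1.
  111000
| 000010
--------
  111010

Answer: 111010 (58)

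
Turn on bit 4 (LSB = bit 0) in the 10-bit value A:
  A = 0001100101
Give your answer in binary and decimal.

Mask = 1 << 4 = 0000010000
Bit 4 of A is 0, so OR-ing with the mask flips it to 1.
  0001100101
| 0000010000
------------
  0001110101

Answer: 0001110101 (117)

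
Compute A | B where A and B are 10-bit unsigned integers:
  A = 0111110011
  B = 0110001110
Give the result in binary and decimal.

Apply | to each column (1 where either bit is 1):
  0111110011
| 0110001110
------------
  0111111111

Answer: 0111111111 (511)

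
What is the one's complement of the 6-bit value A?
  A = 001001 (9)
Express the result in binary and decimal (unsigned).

Flip each bit (0->1, 1->0):
  001001
  110110

Answer: 110110 (54)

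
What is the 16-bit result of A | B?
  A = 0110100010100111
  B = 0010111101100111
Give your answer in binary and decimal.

Apply | to each column (1 where either bit is 1):
  0110100010100111
| 0010111101100111
------------------
  0110111111100111

Answer: 0110111111100111 (28647)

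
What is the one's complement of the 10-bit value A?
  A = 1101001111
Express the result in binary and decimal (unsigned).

Flip each bit (0->1, 1->0):
  1101001111
  0010110000

Answer: 0010110000 (176)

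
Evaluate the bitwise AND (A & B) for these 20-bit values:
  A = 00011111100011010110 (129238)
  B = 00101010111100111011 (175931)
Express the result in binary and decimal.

Apply & to each column (1 only where both bits are 1):
  00011111100011010110
& 00101010111100111011
----------------------
  00001010100000010010

Answer: 00001010100000010010 (43026)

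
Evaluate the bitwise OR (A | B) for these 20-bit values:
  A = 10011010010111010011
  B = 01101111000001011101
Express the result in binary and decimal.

Apply | to each column (1 where either bit is 1):
  10011010010111010011
| 01101111000001011101
----------------------
  11111111010111011111

Answer: 11111111010111011111 (1045983)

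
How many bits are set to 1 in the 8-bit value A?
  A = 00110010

00110010
1-bits at positions (from bit 0 = LSB): 1, 4, 5
Count = 3

Answer: 3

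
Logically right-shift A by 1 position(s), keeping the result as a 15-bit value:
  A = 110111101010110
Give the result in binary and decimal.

Logical shift right by 1: drop the bottom 1 bit(s), prepend 1 zero(s) on the left.
  110111101010110  ->  keep [11011110101011], discard [0], prepend 0
= 011011110101011

Answer: 011011110101011 (14251)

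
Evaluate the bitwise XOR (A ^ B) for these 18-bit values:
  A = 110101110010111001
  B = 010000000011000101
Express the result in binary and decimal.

Apply ^ to each column (1 where bits differ):
  110101110010111001
^ 010000000011000101
--------------------
  100101110001111100

Answer: 100101110001111100 (154748)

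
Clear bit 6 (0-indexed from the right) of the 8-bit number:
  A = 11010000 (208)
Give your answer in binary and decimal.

Mask = ~(1 << 6) = 10111111
Bit 6 of A is 1, so AND-ing with the mask clears it to 0.
  11010000
& 10111111
----------
  10010000

Answer: 10010000 (144)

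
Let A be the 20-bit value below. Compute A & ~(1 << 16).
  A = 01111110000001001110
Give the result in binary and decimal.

Mask = ~(1 << 16) = 11101111111111111111
Bit 16 of A is 1, so AND-ing with the mask clears it to 0.
  01111110000001001110
& 11101111111111111111
----------------------
  01101110000001001110

Answer: 01101110000001001110 (450638)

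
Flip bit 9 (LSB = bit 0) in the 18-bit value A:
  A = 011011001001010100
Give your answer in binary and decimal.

Mask = 1 << 9 = 000000001000000000
Bit 9 of A is 1; XOR with the mask flips it to 0.
  011011001001010100
^ 000000001000000000
--------------------
  011011000001010100

Answer: 011011000001010100 (110676)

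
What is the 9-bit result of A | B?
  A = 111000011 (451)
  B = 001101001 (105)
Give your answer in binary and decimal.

Apply | to each column (1 where either bit is 1):
  111000011
| 001101001
-----------
  111101011

Answer: 111101011 (491)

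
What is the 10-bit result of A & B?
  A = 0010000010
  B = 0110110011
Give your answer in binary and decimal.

Apply & to each column (1 only where both bits are 1):
  0010000010
& 0110110011
------------
  0010000010

Answer: 0010000010 (130)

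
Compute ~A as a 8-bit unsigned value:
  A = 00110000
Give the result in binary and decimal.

Flip each bit (0->1, 1->0):
  00110000
  11001111

Answer: 11001111 (207)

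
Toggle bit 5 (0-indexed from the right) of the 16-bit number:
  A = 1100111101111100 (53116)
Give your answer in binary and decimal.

Mask = 1 << 5 = 0000000000100000
Bit 5 of A is 1; XOR with the mask flips it to 0.
  1100111101111100
^ 0000000000100000
------------------
  1100111101011100

Answer: 1100111101011100 (53084)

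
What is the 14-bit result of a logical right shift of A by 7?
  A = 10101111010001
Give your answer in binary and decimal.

Logical shift right by 7: drop the bottom 7 bit(s), prepend 7 zero(s) on the left.
  10101111010001  ->  keep [1010111], discard [1010001], prepend 0000000
= 00000001010111

Answer: 00000001010111 (87)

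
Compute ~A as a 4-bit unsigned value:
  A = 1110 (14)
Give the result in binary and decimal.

Flip each bit (0->1, 1->0):
  1110
  0001

Answer: 0001 (1)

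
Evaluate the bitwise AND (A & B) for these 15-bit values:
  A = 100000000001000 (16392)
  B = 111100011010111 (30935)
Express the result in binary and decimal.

Apply & to each column (1 only where both bits are 1):
  100000000001000
& 111100011010111
-----------------
  100000000000000

Answer: 100000000000000 (16384)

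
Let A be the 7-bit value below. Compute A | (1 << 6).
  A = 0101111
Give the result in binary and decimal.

Mask = 1 << 6 = 1000000
Bit 6 of A is 0, so OR-ing with the mask flips it to 1.
  0101111
| 1000000
---------
  1101111

Answer: 1101111 (111)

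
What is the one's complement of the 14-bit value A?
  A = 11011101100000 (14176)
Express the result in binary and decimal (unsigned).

Flip each bit (0->1, 1->0):
  11011101100000
  00100010011111

Answer: 00100010011111 (2207)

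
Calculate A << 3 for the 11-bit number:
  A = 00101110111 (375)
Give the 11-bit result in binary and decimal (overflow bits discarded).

Shift left by 3: drop the top 3 bit(s), append 3 zero(s) on the right.
  00101110111  ->  discard [001], keep [01110111], append 000
= 01110111000

Answer: 01110111000 (952)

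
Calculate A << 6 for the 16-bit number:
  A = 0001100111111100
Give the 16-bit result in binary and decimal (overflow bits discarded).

Shift left by 6: drop the top 6 bit(s), append 6 zero(s) on the right.
  0001100111111100  ->  discard [000110], keep [0111111100], append 000000
= 0111111100000000

Answer: 0111111100000000 (32512)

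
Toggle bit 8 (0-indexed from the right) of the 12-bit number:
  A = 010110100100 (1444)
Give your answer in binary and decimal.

Mask = 1 << 8 = 000100000000
Bit 8 of A is 1; XOR with the mask flips it to 0.
  010110100100
^ 000100000000
--------------
  010010100100

Answer: 010010100100 (1188)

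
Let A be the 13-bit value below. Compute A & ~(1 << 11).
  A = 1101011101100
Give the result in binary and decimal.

Mask = ~(1 << 11) = 1011111111111
Bit 11 of A is 1, so AND-ing with the mask clears it to 0.
  1101011101100
& 1011111111111
---------------
  1001011101100

Answer: 1001011101100 (4844)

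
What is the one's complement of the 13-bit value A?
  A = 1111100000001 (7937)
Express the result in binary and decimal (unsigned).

Flip each bit (0->1, 1->0):
  1111100000001
  0000011111110

Answer: 0000011111110 (254)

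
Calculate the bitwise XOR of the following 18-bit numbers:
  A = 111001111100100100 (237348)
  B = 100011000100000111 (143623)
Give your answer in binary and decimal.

Apply ^ to each column (1 where bits differ):
  111001111100100100
^ 100011000100000111
--------------------
  011010111000100011

Answer: 011010111000100011 (110115)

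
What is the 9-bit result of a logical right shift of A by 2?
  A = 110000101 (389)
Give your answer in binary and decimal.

Logical shift right by 2: drop the bottom 2 bit(s), prepend 2 zero(s) on the left.
  110000101  ->  keep [1100001], discard [01], prepend 00
= 001100001

Answer: 001100001 (97)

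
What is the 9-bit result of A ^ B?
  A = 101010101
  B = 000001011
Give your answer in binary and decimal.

Apply ^ to each column (1 where bits differ):
  101010101
^ 000001011
-----------
  101011110

Answer: 101011110 (350)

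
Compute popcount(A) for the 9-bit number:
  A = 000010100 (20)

000010100
1-bits at positions (from bit 0 = LSB): 2, 4
Count = 2

Answer: 2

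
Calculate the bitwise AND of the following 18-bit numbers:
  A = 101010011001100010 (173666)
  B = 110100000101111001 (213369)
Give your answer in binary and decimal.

Apply & to each column (1 only where both bits are 1):
  101010011001100010
& 110100000101111001
--------------------
  100000000001100000

Answer: 100000000001100000 (131168)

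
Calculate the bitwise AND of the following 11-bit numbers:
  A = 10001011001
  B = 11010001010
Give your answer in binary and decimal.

Apply & to each column (1 only where both bits are 1):
  10001011001
& 11010001010
-------------
  10000001000

Answer: 10000001000 (1032)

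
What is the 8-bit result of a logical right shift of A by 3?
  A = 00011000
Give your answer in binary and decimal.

Logical shift right by 3: drop the bottom 3 bit(s), prepend 3 zero(s) on the left.
  00011000  ->  keep [00011], discard [000], prepend 000
= 00000011

Answer: 00000011 (3)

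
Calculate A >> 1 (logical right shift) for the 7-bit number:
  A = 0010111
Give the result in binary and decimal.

Logical shift right by 1: drop the bottom 1 bit(s), prepend 1 zero(s) on the left.
  0010111  ->  keep [001011], discard [1], prepend 0
= 0001011

Answer: 0001011 (11)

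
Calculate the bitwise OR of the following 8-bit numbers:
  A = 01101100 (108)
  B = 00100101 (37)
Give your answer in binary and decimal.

Apply | to each column (1 where either bit is 1):
  01101100
| 00100101
----------
  01101101

Answer: 01101101 (109)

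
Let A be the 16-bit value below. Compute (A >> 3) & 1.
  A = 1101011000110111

Bit 3 is the 4th from the right.
  1101011000110111
              ^
That bit is 0.

Answer: 0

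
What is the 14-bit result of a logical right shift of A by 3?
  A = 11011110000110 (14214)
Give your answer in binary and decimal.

Logical shift right by 3: drop the bottom 3 bit(s), prepend 3 zero(s) on the left.
  11011110000110  ->  keep [11011110000], discard [110], prepend 000
= 00011011110000

Answer: 00011011110000 (1776)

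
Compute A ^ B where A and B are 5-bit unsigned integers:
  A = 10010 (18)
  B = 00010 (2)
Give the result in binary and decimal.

Apply ^ to each column (1 where bits differ):
  10010
^ 00010
-------
  10000

Answer: 10000 (16)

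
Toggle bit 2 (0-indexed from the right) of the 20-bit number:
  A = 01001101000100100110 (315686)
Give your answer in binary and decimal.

Mask = 1 << 2 = 00000000000000000100
Bit 2 of A is 1; XOR with the mask flips it to 0.
  01001101000100100110
^ 00000000000000000100
----------------------
  01001101000100100010

Answer: 01001101000100100010 (315682)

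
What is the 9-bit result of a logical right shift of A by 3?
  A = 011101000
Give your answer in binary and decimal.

Logical shift right by 3: drop the bottom 3 bit(s), prepend 3 zero(s) on the left.
  011101000  ->  keep [011101], discard [000], prepend 000
= 000011101

Answer: 000011101 (29)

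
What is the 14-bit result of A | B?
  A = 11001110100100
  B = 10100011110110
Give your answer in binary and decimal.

Apply | to each column (1 where either bit is 1):
  11001110100100
| 10100011110110
----------------
  11101111110110

Answer: 11101111110110 (15350)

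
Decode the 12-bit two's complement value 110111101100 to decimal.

MSB is 1, so the value is negative. Find the magnitude:
1. Invert bits:  001000010011
2. Add 1:        001000010100  = 532
3. Apply sign:   -532

Answer: -532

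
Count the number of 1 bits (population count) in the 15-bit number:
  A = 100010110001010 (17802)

100010110001010
1-bits at positions (from bit 0 = LSB): 1, 3, 7, 8, 10, 14
Count = 6

Answer: 6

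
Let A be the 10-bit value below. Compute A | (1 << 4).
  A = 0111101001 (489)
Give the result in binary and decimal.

Mask = 1 << 4 = 0000010000
Bit 4 of A is 0, so OR-ing with the mask flips it to 1.
  0111101001
| 0000010000
------------
  0111111001

Answer: 0111111001 (505)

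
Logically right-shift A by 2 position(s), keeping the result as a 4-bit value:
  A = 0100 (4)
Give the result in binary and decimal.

Logical shift right by 2: drop the bottom 2 bit(s), prepend 2 zero(s) on the left.
  0100  ->  keep [01], discard [00], prepend 00
= 0001

Answer: 0001 (1)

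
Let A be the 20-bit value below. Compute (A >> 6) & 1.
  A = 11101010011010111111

Bit 6 is the 7th from the right.
  11101010011010111111
               ^
That bit is 0.

Answer: 0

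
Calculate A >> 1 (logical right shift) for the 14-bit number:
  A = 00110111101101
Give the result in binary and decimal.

Logical shift right by 1: drop the bottom 1 bit(s), prepend 1 zero(s) on the left.
  00110111101101  ->  keep [0011011110110], discard [1], prepend 0
= 00011011110110

Answer: 00011011110110 (1782)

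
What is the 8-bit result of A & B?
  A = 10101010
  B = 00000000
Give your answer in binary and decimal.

Apply & to each column (1 only where both bits are 1):
  10101010
& 00000000
----------
  00000000

Answer: 00000000 (0)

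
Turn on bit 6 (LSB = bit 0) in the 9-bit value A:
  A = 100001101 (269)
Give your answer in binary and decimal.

Mask = 1 << 6 = 001000000
Bit 6 of A is 0, so OR-ing with the mask flips it to 1.
  100001101
| 001000000
-----------
  101001101

Answer: 101001101 (333)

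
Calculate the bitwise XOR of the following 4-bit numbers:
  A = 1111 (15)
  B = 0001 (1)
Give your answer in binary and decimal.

Apply ^ to each column (1 where bits differ):
  1111
^ 0001
------
  1110

Answer: 1110 (14)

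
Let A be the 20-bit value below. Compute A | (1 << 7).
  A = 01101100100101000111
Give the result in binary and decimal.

Mask = 1 << 7 = 00000000000010000000
Bit 7 of A is 0, so OR-ing with the mask flips it to 1.
  01101100100101000111
| 00000000000010000000
----------------------
  01101100100111000111

Answer: 01101100100111000111 (444871)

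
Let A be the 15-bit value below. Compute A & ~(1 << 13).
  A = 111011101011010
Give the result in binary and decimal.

Mask = ~(1 << 13) = 101111111111111
Bit 13 of A is 1, so AND-ing with the mask clears it to 0.
  111011101011010
& 101111111111111
-----------------
  101011101011010

Answer: 101011101011010 (22362)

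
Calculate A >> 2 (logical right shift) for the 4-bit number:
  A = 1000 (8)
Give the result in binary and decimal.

Logical shift right by 2: drop the bottom 2 bit(s), prepend 2 zero(s) on the left.
  1000  ->  keep [10], discard [00], prepend 00
= 0010

Answer: 0010 (2)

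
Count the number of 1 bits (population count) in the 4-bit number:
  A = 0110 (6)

0110
1-bits at positions (from bit 0 = LSB): 1, 2
Count = 2

Answer: 2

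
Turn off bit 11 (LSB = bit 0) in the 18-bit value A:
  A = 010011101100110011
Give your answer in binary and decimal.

Mask = ~(1 << 11) = 111111011111111111
Bit 11 of A is 1, so AND-ing with the mask clears it to 0.
  010011101100110011
& 111111011111111111
--------------------
  010011001100110011

Answer: 010011001100110011 (78643)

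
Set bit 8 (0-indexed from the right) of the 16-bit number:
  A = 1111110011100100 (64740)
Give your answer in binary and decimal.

Mask = 1 << 8 = 0000000100000000
Bit 8 of A is 0, so OR-ing with the mask flips it to 1.
  1111110011100100
| 0000000100000000
------------------
  1111110111100100

Answer: 1111110111100100 (64996)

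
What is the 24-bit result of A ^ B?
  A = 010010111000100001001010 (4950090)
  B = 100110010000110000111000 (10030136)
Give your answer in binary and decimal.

Apply ^ to each column (1 where bits differ):
  010010111000100001001010
^ 100110010000110000111000
--------------------------
  110100101000010001110010

Answer: 110100101000010001110010 (13796466)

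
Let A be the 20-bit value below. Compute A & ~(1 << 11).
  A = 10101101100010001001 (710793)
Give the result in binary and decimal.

Mask = ~(1 << 11) = 11111111011111111111
Bit 11 of A is 1, so AND-ing with the mask clears it to 0.
  10101101100010001001
& 11111111011111111111
----------------------
  10101101000010001001

Answer: 10101101000010001001 (708745)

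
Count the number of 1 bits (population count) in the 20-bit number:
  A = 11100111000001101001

11100111000001101001
1-bits at positions (from bit 0 = LSB): 0, 3, 5, 6, 12, 13, 14, 17, 18, 19
Count = 10

Answer: 10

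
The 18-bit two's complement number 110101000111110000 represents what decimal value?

MSB is 1, so the value is negative. Find the magnitude:
1. Invert bits:  001010111000001111
2. Add 1:        001010111000010000  = 44560
3. Apply sign:   -44560

Answer: -44560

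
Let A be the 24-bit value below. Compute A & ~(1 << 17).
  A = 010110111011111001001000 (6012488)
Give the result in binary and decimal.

Mask = ~(1 << 17) = 111111011111111111111111
Bit 17 of A is 1, so AND-ing with the mask clears it to 0.
  010110111011111001001000
& 111111011111111111111111
--------------------------
  010110011011111001001000

Answer: 010110011011111001001000 (5881416)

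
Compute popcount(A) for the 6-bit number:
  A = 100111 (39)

100111
1-bits at positions (from bit 0 = LSB): 0, 1, 2, 5
Count = 4

Answer: 4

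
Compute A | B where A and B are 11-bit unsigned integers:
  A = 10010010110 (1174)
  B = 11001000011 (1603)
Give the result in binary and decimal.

Apply | to each column (1 where either bit is 1):
  10010010110
| 11001000011
-------------
  11011010111

Answer: 11011010111 (1751)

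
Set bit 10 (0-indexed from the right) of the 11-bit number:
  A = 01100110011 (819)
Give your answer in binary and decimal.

Mask = 1 << 10 = 10000000000
Bit 10 of A is 0, so OR-ing with the mask flips it to 1.
  01100110011
| 10000000000
-------------
  11100110011

Answer: 11100110011 (1843)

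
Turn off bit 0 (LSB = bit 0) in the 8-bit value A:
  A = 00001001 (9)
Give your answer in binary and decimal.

Mask = ~(1 << 0) = 11111110
Bit 0 of A is 1, so AND-ing with the mask clears it to 0.
  00001001
& 11111110
----------
  00001000

Answer: 00001000 (8)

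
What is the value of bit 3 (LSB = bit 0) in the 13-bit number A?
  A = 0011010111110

Bit 3 is the 4th from the right.
  0011010111110
           ^
That bit is 1.

Answer: 1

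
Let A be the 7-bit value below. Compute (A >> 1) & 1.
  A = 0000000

Bit 1 is the 2nd from the right.
  0000000
       ^
That bit is 0.

Answer: 0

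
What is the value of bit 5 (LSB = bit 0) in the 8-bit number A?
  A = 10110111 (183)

Bit 5 is the 6th from the right.
  10110111
    ^
That bit is 1.

Answer: 1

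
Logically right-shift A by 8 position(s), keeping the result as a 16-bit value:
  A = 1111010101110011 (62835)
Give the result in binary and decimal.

Logical shift right by 8: drop the bottom 8 bit(s), prepend 8 zero(s) on the left.
  1111010101110011  ->  keep [11110101], discard [01110011], prepend 00000000
= 0000000011110101

Answer: 0000000011110101 (245)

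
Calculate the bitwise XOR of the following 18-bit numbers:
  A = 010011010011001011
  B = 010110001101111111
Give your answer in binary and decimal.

Apply ^ to each column (1 where bits differ):
  010011010011001011
^ 010110001101111111
--------------------
  000101011110110100

Answer: 000101011110110100 (22452)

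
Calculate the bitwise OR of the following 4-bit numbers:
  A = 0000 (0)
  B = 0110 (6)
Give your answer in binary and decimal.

Apply | to each column (1 where either bit is 1):
  0000
| 0110
------
  0110

Answer: 0110 (6)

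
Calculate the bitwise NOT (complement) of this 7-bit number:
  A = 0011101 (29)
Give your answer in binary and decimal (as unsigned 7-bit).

Flip each bit (0->1, 1->0):
  0011101
  1100010

Answer: 1100010 (98)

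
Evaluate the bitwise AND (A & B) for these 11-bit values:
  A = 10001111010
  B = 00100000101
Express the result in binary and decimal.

Apply & to each column (1 only where both bits are 1):
  10001111010
& 00100000101
-------------
  00000000000

Answer: 00000000000 (0)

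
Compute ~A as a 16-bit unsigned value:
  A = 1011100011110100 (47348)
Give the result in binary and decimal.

Flip each bit (0->1, 1->0):
  1011100011110100
  0100011100001011

Answer: 0100011100001011 (18187)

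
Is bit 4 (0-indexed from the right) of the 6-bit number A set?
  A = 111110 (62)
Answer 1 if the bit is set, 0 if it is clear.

Bit 4 is the 5th from the right.
  111110
   ^
That bit is 1.

Answer: 1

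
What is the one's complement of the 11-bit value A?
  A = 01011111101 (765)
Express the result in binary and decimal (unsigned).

Flip each bit (0->1, 1->0):
  01011111101
  10100000010

Answer: 10100000010 (1282)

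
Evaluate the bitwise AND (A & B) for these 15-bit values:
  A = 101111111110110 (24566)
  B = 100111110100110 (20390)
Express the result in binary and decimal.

Apply & to each column (1 only where both bits are 1):
  101111111110110
& 100111110100110
-----------------
  100111110100110

Answer: 100111110100110 (20390)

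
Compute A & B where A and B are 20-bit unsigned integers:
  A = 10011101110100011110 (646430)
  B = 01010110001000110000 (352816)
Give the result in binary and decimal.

Apply & to each column (1 only where both bits are 1):
  10011101110100011110
& 01010110001000110000
----------------------
  00010100000000010000

Answer: 00010100000000010000 (81936)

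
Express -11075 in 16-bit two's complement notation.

1. Binary of +11075:  0010101101000011
2. Invert bits:     1101010010111100
3. Add 1:           1101010010111101

Answer: 1101010010111101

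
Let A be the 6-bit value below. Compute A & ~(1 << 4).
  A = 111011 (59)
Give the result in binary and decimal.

Mask = ~(1 << 4) = 101111
Bit 4 of A is 1, so AND-ing with the mask clears it to 0.
  111011
& 101111
--------
  101011

Answer: 101011 (43)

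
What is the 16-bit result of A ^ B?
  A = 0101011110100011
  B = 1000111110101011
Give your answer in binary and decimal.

Apply ^ to each column (1 where bits differ):
  0101011110100011
^ 1000111110101011
------------------
  1101100000001000

Answer: 1101100000001000 (55304)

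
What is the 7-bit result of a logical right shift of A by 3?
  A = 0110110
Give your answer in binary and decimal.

Logical shift right by 3: drop the bottom 3 bit(s), prepend 3 zero(s) on the left.
  0110110  ->  keep [0110], discard [110], prepend 000
= 0000110

Answer: 0000110 (6)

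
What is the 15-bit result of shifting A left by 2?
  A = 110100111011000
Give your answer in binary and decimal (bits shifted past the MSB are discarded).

Shift left by 2: drop the top 2 bit(s), append 2 zero(s) on the right.
  110100111011000  ->  discard [11], keep [0100111011000], append 00
= 010011101100000

Answer: 010011101100000 (10080)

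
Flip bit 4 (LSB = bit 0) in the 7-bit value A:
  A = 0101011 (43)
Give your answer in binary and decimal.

Mask = 1 << 4 = 0010000
Bit 4 of A is 0; XOR with the mask flips it to 1.
  0101011
^ 0010000
---------
  0111011

Answer: 0111011 (59)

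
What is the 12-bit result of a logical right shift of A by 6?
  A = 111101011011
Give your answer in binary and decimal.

Logical shift right by 6: drop the bottom 6 bit(s), prepend 6 zero(s) on the left.
  111101011011  ->  keep [111101], discard [011011], prepend 000000
= 000000111101

Answer: 000000111101 (61)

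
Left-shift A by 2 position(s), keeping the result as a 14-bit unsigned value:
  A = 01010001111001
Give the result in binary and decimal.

Shift left by 2: drop the top 2 bit(s), append 2 zero(s) on the right.
  01010001111001  ->  discard [01], keep [010001111001], append 00
= 01000111100100

Answer: 01000111100100 (4580)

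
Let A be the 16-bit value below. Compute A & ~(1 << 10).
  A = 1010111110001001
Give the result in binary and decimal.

Mask = ~(1 << 10) = 1111101111111111
Bit 10 of A is 1, so AND-ing with the mask clears it to 0.
  1010111110001001
& 1111101111111111
------------------
  1010101110001001

Answer: 1010101110001001 (43913)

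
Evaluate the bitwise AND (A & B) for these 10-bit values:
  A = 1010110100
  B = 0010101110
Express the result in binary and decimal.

Apply & to each column (1 only where both bits are 1):
  1010110100
& 0010101110
------------
  0010100100

Answer: 0010100100 (164)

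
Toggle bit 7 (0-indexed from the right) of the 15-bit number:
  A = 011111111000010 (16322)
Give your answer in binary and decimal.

Mask = 1 << 7 = 000000010000000
Bit 7 of A is 1; XOR with the mask flips it to 0.
  011111111000010
^ 000000010000000
-----------------
  011111101000010

Answer: 011111101000010 (16194)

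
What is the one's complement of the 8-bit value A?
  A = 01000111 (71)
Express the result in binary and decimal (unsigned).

Flip each bit (0->1, 1->0):
  01000111
  10111000

Answer: 10111000 (184)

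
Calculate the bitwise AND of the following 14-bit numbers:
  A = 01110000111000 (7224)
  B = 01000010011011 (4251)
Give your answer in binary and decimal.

Apply & to each column (1 only where both bits are 1):
  01110000111000
& 01000010011011
----------------
  01000000011000

Answer: 01000000011000 (4120)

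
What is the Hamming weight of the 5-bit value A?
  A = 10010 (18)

10010
1-bits at positions (from bit 0 = LSB): 1, 4
Count = 2

Answer: 2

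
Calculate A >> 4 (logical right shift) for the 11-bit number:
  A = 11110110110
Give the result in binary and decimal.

Logical shift right by 4: drop the bottom 4 bit(s), prepend 4 zero(s) on the left.
  11110110110  ->  keep [1111011], discard [0110], prepend 0000
= 00001111011

Answer: 00001111011 (123)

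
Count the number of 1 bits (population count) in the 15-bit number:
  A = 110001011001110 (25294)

110001011001110
1-bits at positions (from bit 0 = LSB): 1, 2, 3, 6, 7, 9, 13, 14
Count = 8

Answer: 8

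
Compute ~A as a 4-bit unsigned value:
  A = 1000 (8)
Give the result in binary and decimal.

Flip each bit (0->1, 1->0):
  1000
  0111

Answer: 0111 (7)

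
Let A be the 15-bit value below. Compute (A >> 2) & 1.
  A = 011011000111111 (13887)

Bit 2 is the 3rd from the right.
  011011000111111
              ^
That bit is 1.

Answer: 1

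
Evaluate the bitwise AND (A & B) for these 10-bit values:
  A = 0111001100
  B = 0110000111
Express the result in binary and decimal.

Apply & to each column (1 only where both bits are 1):
  0111001100
& 0110000111
------------
  0110000100

Answer: 0110000100 (388)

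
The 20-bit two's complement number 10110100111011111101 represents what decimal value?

MSB is 1, so the value is negative. Find the magnitude:
1. Invert bits:  01001011000100000010
2. Add 1:        01001011000100000011  = 307459
3. Apply sign:   -307459

Answer: -307459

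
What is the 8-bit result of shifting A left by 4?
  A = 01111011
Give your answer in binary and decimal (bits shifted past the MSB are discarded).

Shift left by 4: drop the top 4 bit(s), append 4 zero(s) on the right.
  01111011  ->  discard [0111], keep [1011], append 0000
= 10110000

Answer: 10110000 (176)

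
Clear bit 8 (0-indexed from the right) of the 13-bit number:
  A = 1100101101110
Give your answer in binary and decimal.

Mask = ~(1 << 8) = 1111011111111
Bit 8 of A is 1, so AND-ing with the mask clears it to 0.
  1100101101110
& 1111011111111
---------------
  1100001101110

Answer: 1100001101110 (6254)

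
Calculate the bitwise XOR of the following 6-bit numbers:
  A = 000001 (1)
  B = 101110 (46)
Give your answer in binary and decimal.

Apply ^ to each column (1 where bits differ):
  000001
^ 101110
--------
  101111

Answer: 101111 (47)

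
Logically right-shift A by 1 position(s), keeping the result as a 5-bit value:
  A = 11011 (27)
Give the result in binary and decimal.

Logical shift right by 1: drop the bottom 1 bit(s), prepend 1 zero(s) on the left.
  11011  ->  keep [1101], discard [1], prepend 0
= 01101

Answer: 01101 (13)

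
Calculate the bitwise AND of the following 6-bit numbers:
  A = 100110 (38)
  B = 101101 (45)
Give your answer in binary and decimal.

Apply & to each column (1 only where both bits are 1):
  100110
& 101101
--------
  100100

Answer: 100100 (36)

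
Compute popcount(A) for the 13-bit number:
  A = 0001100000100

0001100000100
1-bits at positions (from bit 0 = LSB): 2, 8, 9
Count = 3

Answer: 3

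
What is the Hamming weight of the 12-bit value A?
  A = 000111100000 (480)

000111100000
1-bits at positions (from bit 0 = LSB): 5, 6, 7, 8
Count = 4

Answer: 4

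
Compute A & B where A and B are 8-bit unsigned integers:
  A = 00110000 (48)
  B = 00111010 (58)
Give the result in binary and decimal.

Apply & to each column (1 only where both bits are 1):
  00110000
& 00111010
----------
  00110000

Answer: 00110000 (48)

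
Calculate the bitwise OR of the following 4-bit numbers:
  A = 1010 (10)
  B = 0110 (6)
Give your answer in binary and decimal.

Apply | to each column (1 where either bit is 1):
  1010
| 0110
------
  1110

Answer: 1110 (14)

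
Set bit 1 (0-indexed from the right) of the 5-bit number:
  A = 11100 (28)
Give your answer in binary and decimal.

Mask = 1 << 1 = 00010
Bit 1 of A is 0, so OR-ing with the mask flips it to 1.
  11100
| 00010
-------
  11110

Answer: 11110 (30)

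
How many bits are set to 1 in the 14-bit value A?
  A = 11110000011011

11110000011011
1-bits at positions (from bit 0 = LSB): 0, 1, 3, 4, 10, 11, 12, 13
Count = 8

Answer: 8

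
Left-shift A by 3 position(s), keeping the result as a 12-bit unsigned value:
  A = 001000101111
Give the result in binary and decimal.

Shift left by 3: drop the top 3 bit(s), append 3 zero(s) on the right.
  001000101111  ->  discard [001], keep [000101111], append 000
= 000101111000

Answer: 000101111000 (376)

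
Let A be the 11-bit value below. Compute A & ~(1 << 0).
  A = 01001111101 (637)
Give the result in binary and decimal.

Mask = ~(1 << 0) = 11111111110
Bit 0 of A is 1, so AND-ing with the mask clears it to 0.
  01001111101
& 11111111110
-------------
  01001111100

Answer: 01001111100 (636)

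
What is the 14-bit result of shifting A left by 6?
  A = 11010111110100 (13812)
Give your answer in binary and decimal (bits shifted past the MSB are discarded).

Shift left by 6: drop the top 6 bit(s), append 6 zero(s) on the right.
  11010111110100  ->  discard [110101], keep [11110100], append 000000
= 11110100000000

Answer: 11110100000000 (15616)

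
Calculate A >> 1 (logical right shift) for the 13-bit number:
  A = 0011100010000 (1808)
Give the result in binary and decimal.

Logical shift right by 1: drop the bottom 1 bit(s), prepend 1 zero(s) on the left.
  0011100010000  ->  keep [001110001000], discard [0], prepend 0
= 0001110001000

Answer: 0001110001000 (904)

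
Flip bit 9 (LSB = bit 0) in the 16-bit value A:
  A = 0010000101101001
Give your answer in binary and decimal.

Mask = 1 << 9 = 0000001000000000
Bit 9 of A is 0; XOR with the mask flips it to 1.
  0010000101101001
^ 0000001000000000
------------------
  0010001101101001

Answer: 0010001101101001 (9065)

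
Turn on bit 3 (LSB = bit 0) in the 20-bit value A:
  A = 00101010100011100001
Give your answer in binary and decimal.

Mask = 1 << 3 = 00000000000000001000
Bit 3 of A is 0, so OR-ing with the mask flips it to 1.
  00101010100011100001
| 00000000000000001000
----------------------
  00101010100011101001

Answer: 00101010100011101001 (174313)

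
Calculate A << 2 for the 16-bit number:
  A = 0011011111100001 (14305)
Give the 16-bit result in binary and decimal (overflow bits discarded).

Shift left by 2: drop the top 2 bit(s), append 2 zero(s) on the right.
  0011011111100001  ->  discard [00], keep [11011111100001], append 00
= 1101111110000100

Answer: 1101111110000100 (57220)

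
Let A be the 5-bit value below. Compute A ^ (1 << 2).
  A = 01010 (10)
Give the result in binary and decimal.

Mask = 1 << 2 = 00100
Bit 2 of A is 0; XOR with the mask flips it to 1.
  01010
^ 00100
-------
  01110

Answer: 01110 (14)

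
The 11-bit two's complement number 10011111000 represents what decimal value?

MSB is 1, so the value is negative. Find the magnitude:
1. Invert bits:  01100000111
2. Add 1:        01100001000  = 776
3. Apply sign:   -776

Answer: -776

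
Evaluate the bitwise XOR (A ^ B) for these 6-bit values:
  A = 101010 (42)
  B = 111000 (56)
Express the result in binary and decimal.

Apply ^ to each column (1 where bits differ):
  101010
^ 111000
--------
  010010

Answer: 010010 (18)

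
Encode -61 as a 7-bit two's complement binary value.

1. Binary of +61:  0111101
2. Invert bits:     1000010
3. Add 1:           1000011

Answer: 1000011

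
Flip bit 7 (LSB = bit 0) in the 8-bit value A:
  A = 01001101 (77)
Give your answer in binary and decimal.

Mask = 1 << 7 = 10000000
Bit 7 of A is 0; XOR with the mask flips it to 1.
  01001101
^ 10000000
----------
  11001101

Answer: 11001101 (205)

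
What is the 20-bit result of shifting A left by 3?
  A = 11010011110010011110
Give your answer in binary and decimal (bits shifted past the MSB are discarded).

Shift left by 3: drop the top 3 bit(s), append 3 zero(s) on the right.
  11010011110010011110  ->  discard [110], keep [10011110010011110], append 000
= 10011110010011110000

Answer: 10011110010011110000 (648432)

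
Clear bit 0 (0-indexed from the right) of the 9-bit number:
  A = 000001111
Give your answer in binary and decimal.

Mask = ~(1 << 0) = 111111110
Bit 0 of A is 1, so AND-ing with the mask clears it to 0.
  000001111
& 111111110
-----------
  000001110

Answer: 000001110 (14)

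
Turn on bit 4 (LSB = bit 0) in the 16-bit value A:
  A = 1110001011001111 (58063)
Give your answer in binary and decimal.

Mask = 1 << 4 = 0000000000010000
Bit 4 of A is 0, so OR-ing with the mask flips it to 1.
  1110001011001111
| 0000000000010000
------------------
  1110001011011111

Answer: 1110001011011111 (58079)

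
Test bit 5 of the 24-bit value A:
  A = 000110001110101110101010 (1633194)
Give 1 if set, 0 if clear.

Bit 5 is the 6th from the right.
  000110001110101110101010
                    ^
That bit is 1.

Answer: 1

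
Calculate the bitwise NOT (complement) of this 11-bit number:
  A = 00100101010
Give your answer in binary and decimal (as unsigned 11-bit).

Flip each bit (0->1, 1->0):
  00100101010
  11011010101

Answer: 11011010101 (1749)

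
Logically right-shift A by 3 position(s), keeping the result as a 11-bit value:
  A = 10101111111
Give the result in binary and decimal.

Logical shift right by 3: drop the bottom 3 bit(s), prepend 3 zero(s) on the left.
  10101111111  ->  keep [10101111], discard [111], prepend 000
= 00010101111

Answer: 00010101111 (175)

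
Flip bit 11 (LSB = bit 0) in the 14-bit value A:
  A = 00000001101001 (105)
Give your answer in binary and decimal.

Mask = 1 << 11 = 00100000000000
Bit 11 of A is 0; XOR with the mask flips it to 1.
  00000001101001
^ 00100000000000
----------------
  00100001101001

Answer: 00100001101001 (2153)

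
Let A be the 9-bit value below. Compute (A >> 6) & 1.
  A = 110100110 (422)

Bit 6 is the 7th from the right.
  110100110
    ^
That bit is 0.

Answer: 0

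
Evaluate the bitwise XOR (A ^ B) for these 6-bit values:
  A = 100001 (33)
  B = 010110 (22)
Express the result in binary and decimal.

Apply ^ to each column (1 where bits differ):
  100001
^ 010110
--------
  110111

Answer: 110111 (55)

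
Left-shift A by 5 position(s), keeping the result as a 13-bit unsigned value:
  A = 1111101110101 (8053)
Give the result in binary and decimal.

Shift left by 5: drop the top 5 bit(s), append 5 zero(s) on the right.
  1111101110101  ->  discard [11111], keep [01110101], append 00000
= 0111010100000

Answer: 0111010100000 (3744)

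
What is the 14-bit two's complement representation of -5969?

1. Binary of +5969:  01011101010001
2. Invert bits:     10100010101110
3. Add 1:           10100010101111

Answer: 10100010101111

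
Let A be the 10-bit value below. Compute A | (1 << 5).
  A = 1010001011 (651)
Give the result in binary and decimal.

Mask = 1 << 5 = 0000100000
Bit 5 of A is 0, so OR-ing with the mask flips it to 1.
  1010001011
| 0000100000
------------
  1010101011

Answer: 1010101011 (683)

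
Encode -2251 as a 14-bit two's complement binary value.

1. Binary of +2251:  00100011001011
2. Invert bits:     11011100110100
3. Add 1:           11011100110101

Answer: 11011100110101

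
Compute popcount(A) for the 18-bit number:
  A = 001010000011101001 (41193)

001010000011101001
1-bits at positions (from bit 0 = LSB): 0, 3, 5, 6, 7, 13, 15
Count = 7

Answer: 7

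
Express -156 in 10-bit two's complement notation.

1. Binary of +156:  0010011100
2. Invert bits:     1101100011
3. Add 1:           1101100100

Answer: 1101100100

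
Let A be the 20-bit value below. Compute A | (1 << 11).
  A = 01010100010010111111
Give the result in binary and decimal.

Mask = 1 << 11 = 00000000100000000000
Bit 11 of A is 0, so OR-ing with the mask flips it to 1.
  01010100010010111111
| 00000000100000000000
----------------------
  01010100110010111111

Answer: 01010100110010111111 (347327)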